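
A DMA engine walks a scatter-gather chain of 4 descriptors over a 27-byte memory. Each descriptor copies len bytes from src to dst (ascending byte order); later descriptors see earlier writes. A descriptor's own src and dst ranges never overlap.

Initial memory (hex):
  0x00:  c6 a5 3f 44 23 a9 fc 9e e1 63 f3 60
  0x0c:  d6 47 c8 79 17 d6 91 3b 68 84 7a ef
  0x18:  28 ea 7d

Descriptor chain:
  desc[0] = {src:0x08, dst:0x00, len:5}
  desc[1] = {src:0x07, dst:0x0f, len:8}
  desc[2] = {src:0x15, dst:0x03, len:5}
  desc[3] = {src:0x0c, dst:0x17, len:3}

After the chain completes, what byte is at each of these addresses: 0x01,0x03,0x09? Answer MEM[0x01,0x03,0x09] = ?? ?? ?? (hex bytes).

  after D0: wrote 5B at 0x00 = e163f360d6
  after D1: wrote 8B at 0x0f = 9ee163f360d647c8
  after D2: wrote 5B at 0x03 = 47c8ef28ea
  after D3: wrote 3B at 0x17 = d647c8
query mem[0x01]=0x63, mem[0x03]=0x47, mem[0x09]=0x63

MEM[0x01,0x03,0x09] = 63 47 63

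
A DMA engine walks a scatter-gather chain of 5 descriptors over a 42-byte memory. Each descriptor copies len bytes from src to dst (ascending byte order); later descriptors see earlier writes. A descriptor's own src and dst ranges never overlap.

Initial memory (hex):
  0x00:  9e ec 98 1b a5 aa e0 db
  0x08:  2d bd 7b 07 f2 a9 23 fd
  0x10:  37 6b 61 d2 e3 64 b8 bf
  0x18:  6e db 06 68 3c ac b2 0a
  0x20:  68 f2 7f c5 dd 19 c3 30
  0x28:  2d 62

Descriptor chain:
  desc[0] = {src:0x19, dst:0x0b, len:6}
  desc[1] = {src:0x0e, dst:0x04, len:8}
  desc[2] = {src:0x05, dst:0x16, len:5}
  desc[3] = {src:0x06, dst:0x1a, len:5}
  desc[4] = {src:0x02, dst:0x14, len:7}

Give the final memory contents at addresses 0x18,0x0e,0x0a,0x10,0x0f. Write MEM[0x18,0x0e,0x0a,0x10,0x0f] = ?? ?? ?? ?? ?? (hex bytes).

MEM[0x18,0x0e,0x0a,0x10,0x0f] = b2 3c e3 b2 ac

#0 dst[0x0b+6] := {0xdb,0x06,0x68,0x3c,0xac,0xb2}
#1 dst[0x04+8] := {0x3c,0xac,0xb2,0x6b,0x61,0xd2,0xe3,0x64}
#2 dst[0x16+5] := {0xac,0xb2,0x6b,0x61,0xd2}
#3 dst[0x1a+5] := {0xb2,0x6b,0x61,0xd2,0xe3}
#4 dst[0x14+7] := {0x98,0x1b,0x3c,0xac,0xb2,0x6b,0x61}
query mem[0x18]=0xb2, mem[0x0e]=0x3c, mem[0x0a]=0xe3, mem[0x10]=0xb2, mem[0x0f]=0xac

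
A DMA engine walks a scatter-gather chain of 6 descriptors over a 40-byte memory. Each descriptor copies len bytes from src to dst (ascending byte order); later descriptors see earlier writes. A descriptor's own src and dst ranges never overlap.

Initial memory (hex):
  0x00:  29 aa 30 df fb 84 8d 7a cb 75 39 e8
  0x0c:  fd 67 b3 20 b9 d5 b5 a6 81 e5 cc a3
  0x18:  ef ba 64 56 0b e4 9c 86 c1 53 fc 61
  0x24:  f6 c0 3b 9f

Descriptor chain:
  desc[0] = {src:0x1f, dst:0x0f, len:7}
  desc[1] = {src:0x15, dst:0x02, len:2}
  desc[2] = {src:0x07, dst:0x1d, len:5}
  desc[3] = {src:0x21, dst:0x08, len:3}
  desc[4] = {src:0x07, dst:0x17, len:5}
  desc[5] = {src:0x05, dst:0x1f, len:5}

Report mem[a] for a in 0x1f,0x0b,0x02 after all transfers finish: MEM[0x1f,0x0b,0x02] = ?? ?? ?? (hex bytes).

MEM[0x1f,0x0b,0x02] = 84 e8 c0

[0] 0x1f->0x0f len=7 : 86 c1 53 fc 61 f6 c0
[1] 0x15->0x02 len=2 : c0 cc
[2] 0x07->0x1d len=5 : 7a cb 75 39 e8
[3] 0x21->0x08 len=3 : e8 fc 61
[4] 0x07->0x17 len=5 : 7a e8 fc 61 e8
[5] 0x05->0x1f len=5 : 84 8d 7a e8 fc
query mem[0x1f]=0x84, mem[0x0b]=0xe8, mem[0x02]=0xc0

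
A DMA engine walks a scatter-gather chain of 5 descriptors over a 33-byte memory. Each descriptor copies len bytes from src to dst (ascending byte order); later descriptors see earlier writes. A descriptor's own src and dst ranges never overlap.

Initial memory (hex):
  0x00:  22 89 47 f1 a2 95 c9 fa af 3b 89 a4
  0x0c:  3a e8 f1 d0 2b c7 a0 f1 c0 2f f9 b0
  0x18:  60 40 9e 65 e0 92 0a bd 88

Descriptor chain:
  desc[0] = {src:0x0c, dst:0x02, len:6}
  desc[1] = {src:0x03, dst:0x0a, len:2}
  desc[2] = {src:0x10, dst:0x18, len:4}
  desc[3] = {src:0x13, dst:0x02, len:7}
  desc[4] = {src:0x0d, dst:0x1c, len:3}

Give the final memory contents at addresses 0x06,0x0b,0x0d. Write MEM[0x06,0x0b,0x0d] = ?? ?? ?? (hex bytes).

D0: mem[0x02..0x07] <- [3a e8 f1 d0 2b c7]
D1: mem[0x0a..0x0b] <- [e8 f1]
D2: mem[0x18..0x1b] <- [2b c7 a0 f1]
D3: mem[0x02..0x08] <- [f1 c0 2f f9 b0 2b c7]
D4: mem[0x1c..0x1e] <- [e8 f1 d0]
query mem[0x06]=0xb0, mem[0x0b]=0xf1, mem[0x0d]=0xe8

MEM[0x06,0x0b,0x0d] = b0 f1 e8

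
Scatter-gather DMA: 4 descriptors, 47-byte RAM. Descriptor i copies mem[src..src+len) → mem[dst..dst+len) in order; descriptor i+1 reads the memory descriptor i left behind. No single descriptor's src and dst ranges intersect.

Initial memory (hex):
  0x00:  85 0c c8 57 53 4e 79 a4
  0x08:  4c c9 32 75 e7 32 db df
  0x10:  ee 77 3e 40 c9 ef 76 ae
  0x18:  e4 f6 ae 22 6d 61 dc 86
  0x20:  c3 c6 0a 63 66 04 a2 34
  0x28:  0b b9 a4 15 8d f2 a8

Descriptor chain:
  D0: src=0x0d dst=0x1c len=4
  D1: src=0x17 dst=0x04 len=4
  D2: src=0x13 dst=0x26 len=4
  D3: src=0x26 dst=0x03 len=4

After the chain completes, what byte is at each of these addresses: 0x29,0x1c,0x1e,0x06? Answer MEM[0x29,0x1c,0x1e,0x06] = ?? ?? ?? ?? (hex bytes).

[0] 0x0d->0x1c len=4 : 32 db df ee
[1] 0x17->0x04 len=4 : ae e4 f6 ae
[2] 0x13->0x26 len=4 : 40 c9 ef 76
[3] 0x26->0x03 len=4 : 40 c9 ef 76
query mem[0x29]=0x76, mem[0x1c]=0x32, mem[0x1e]=0xdf, mem[0x06]=0x76

MEM[0x29,0x1c,0x1e,0x06] = 76 32 df 76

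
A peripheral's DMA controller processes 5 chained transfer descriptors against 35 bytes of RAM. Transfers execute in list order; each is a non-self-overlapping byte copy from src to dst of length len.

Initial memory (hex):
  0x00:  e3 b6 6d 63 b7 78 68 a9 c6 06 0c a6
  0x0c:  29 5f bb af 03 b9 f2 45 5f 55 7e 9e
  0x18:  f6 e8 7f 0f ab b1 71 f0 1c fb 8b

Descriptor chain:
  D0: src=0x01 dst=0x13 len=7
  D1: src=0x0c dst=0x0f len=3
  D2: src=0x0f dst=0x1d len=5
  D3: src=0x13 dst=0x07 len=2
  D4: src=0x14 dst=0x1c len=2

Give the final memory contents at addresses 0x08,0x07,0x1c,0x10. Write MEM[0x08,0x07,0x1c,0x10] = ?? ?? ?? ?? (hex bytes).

MEM[0x08,0x07,0x1c,0x10] = 6d b6 6d 5f

D0: mem[0x13..0x19] <- [b6 6d 63 b7 78 68 a9]
D1: mem[0x0f..0x11] <- [29 5f bb]
D2: mem[0x1d..0x21] <- [29 5f bb f2 b6]
D3: mem[0x07..0x08] <- [b6 6d]
D4: mem[0x1c..0x1d] <- [6d 63]
query mem[0x08]=0x6d, mem[0x07]=0xb6, mem[0x1c]=0x6d, mem[0x10]=0x5f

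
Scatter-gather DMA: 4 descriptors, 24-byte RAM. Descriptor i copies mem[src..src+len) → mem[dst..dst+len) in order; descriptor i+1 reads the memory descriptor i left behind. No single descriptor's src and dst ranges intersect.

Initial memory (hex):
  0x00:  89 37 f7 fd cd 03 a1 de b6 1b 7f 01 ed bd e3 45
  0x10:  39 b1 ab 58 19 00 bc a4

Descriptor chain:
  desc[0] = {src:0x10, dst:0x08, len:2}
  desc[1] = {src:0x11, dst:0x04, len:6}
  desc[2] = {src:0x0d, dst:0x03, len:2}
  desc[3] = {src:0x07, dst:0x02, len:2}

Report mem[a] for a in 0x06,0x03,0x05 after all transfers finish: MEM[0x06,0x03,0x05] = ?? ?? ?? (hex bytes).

MEM[0x06,0x03,0x05] = 58 00 ab

#0 dst[0x08+2] := {0x39,0xb1}
#1 dst[0x04+6] := {0xb1,0xab,0x58,0x19,0x00,0xbc}
#2 dst[0x03+2] := {0xbd,0xe3}
#3 dst[0x02+2] := {0x19,0x00}
query mem[0x06]=0x58, mem[0x03]=0x00, mem[0x05]=0xab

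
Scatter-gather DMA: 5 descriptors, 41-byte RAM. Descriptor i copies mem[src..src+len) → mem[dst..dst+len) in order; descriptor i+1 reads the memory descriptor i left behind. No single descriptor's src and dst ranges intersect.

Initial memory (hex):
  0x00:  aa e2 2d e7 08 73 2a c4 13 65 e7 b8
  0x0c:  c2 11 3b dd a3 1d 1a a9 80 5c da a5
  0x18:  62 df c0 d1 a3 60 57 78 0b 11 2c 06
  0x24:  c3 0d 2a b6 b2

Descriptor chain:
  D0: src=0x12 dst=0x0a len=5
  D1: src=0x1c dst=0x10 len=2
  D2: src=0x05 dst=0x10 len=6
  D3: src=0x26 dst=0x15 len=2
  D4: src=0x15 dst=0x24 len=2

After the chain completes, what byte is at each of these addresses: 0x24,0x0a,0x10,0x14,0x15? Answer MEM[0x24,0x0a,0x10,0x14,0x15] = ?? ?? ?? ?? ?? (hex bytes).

  after D0: wrote 5B at 0x0a = 1aa9805cda
  after D1: wrote 2B at 0x10 = a360
  after D2: wrote 6B at 0x10 = 732ac413651a
  after D3: wrote 2B at 0x15 = 2ab6
  after D4: wrote 2B at 0x24 = 2ab6
query mem[0x24]=0x2a, mem[0x0a]=0x1a, mem[0x10]=0x73, mem[0x14]=0x65, mem[0x15]=0x2a

MEM[0x24,0x0a,0x10,0x14,0x15] = 2a 1a 73 65 2a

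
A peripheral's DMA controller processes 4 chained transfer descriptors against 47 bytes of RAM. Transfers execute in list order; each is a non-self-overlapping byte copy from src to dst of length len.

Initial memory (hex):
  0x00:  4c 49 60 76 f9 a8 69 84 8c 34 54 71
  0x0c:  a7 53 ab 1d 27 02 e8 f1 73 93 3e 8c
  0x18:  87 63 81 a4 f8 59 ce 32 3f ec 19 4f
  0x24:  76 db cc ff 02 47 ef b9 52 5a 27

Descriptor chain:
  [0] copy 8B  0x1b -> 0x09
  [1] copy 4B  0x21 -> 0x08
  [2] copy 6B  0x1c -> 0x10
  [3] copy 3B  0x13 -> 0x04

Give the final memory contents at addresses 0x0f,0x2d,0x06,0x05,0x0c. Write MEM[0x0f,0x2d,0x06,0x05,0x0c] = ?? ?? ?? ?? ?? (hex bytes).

  after D0: wrote 8B at 0x09 = a4f859ce323fec19
  after D1: wrote 4B at 0x08 = ec194f76
  after D2: wrote 6B at 0x10 = f859ce323fec
  after D3: wrote 3B at 0x04 = 323fec
query mem[0x0f]=0xec, mem[0x2d]=0x5a, mem[0x06]=0xec, mem[0x05]=0x3f, mem[0x0c]=0xce

MEM[0x0f,0x2d,0x06,0x05,0x0c] = ec 5a ec 3f ce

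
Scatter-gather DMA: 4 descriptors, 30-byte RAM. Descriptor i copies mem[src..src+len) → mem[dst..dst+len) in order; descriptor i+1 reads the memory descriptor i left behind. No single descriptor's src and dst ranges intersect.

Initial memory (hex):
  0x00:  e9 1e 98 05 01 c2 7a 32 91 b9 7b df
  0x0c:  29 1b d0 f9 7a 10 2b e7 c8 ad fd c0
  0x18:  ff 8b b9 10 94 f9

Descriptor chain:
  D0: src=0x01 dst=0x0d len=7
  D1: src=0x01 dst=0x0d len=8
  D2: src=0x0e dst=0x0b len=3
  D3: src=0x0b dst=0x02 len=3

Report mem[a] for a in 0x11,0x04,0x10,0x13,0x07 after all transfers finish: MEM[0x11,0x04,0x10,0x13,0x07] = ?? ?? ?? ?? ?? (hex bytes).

[0] 0x01->0x0d len=7 : 1e 98 05 01 c2 7a 32
[1] 0x01->0x0d len=8 : 1e 98 05 01 c2 7a 32 91
[2] 0x0e->0x0b len=3 : 98 05 01
[3] 0x0b->0x02 len=3 : 98 05 01
query mem[0x11]=0xc2, mem[0x04]=0x01, mem[0x10]=0x01, mem[0x13]=0x32, mem[0x07]=0x32

MEM[0x11,0x04,0x10,0x13,0x07] = c2 01 01 32 32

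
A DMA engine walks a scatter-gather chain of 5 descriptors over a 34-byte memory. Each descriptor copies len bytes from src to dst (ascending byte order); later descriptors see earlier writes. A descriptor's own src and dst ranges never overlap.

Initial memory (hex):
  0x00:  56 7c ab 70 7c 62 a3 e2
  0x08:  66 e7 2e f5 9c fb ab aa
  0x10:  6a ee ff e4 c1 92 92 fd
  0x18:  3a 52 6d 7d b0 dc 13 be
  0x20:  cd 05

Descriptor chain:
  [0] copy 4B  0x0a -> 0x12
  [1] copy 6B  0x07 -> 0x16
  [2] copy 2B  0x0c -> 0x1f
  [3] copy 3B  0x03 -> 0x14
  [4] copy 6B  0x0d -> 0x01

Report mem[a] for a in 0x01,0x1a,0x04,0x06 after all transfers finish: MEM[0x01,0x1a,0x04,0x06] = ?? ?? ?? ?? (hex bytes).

MEM[0x01,0x1a,0x04,0x06] = fb f5 6a 2e

[0] 0x0a->0x12 len=4 : 2e f5 9c fb
[1] 0x07->0x16 len=6 : e2 66 e7 2e f5 9c
[2] 0x0c->0x1f len=2 : 9c fb
[3] 0x03->0x14 len=3 : 70 7c 62
[4] 0x0d->0x01 len=6 : fb ab aa 6a ee 2e
query mem[0x01]=0xfb, mem[0x1a]=0xf5, mem[0x04]=0x6a, mem[0x06]=0x2e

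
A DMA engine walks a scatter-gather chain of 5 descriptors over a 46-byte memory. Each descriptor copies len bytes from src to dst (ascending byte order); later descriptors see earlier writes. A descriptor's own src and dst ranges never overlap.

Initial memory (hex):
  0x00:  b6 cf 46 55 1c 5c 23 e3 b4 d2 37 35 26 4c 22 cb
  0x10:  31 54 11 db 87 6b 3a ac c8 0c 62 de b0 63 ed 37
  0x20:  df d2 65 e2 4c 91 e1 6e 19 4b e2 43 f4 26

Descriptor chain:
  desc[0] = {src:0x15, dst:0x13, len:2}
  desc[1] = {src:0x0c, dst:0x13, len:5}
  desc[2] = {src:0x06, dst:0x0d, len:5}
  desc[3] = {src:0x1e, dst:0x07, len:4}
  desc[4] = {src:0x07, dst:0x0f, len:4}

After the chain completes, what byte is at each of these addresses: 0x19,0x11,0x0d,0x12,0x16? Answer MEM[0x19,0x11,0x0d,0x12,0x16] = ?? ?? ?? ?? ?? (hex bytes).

D0: mem[0x13..0x14] <- [6b 3a]
D1: mem[0x13..0x17] <- [26 4c 22 cb 31]
D2: mem[0x0d..0x11] <- [23 e3 b4 d2 37]
D3: mem[0x07..0x0a] <- [ed 37 df d2]
D4: mem[0x0f..0x12] <- [ed 37 df d2]
query mem[0x19]=0x0c, mem[0x11]=0xdf, mem[0x0d]=0x23, mem[0x12]=0xd2, mem[0x16]=0xcb

MEM[0x19,0x11,0x0d,0x12,0x16] = 0c df 23 d2 cb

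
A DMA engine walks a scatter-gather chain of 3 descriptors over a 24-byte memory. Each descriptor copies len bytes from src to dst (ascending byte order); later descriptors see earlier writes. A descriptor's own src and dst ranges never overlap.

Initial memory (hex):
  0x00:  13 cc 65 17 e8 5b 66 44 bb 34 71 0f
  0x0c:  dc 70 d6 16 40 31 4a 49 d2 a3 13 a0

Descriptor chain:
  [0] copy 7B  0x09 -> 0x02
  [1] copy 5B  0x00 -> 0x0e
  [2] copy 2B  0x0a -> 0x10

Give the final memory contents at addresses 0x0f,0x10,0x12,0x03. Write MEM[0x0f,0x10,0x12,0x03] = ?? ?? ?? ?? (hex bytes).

MEM[0x0f,0x10,0x12,0x03] = cc 71 0f 71

D0: mem[0x02..0x08] <- [34 71 0f dc 70 d6 16]
D1: mem[0x0e..0x12] <- [13 cc 34 71 0f]
D2: mem[0x10..0x11] <- [71 0f]
query mem[0x0f]=0xcc, mem[0x10]=0x71, mem[0x12]=0x0f, mem[0x03]=0x71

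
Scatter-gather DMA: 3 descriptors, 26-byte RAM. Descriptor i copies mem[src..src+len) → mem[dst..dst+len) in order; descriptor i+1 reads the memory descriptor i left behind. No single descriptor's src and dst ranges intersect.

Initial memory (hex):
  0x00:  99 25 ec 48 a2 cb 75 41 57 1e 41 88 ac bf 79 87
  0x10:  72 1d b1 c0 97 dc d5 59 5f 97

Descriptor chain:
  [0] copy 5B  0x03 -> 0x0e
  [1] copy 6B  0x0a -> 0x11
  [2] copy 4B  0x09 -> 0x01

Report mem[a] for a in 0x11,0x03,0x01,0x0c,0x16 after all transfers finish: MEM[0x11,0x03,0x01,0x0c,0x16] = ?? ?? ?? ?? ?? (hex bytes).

[0] 0x03->0x0e len=5 : 48 a2 cb 75 41
[1] 0x0a->0x11 len=6 : 41 88 ac bf 48 a2
[2] 0x09->0x01 len=4 : 1e 41 88 ac
query mem[0x11]=0x41, mem[0x03]=0x88, mem[0x01]=0x1e, mem[0x0c]=0xac, mem[0x16]=0xa2

MEM[0x11,0x03,0x01,0x0c,0x16] = 41 88 1e ac a2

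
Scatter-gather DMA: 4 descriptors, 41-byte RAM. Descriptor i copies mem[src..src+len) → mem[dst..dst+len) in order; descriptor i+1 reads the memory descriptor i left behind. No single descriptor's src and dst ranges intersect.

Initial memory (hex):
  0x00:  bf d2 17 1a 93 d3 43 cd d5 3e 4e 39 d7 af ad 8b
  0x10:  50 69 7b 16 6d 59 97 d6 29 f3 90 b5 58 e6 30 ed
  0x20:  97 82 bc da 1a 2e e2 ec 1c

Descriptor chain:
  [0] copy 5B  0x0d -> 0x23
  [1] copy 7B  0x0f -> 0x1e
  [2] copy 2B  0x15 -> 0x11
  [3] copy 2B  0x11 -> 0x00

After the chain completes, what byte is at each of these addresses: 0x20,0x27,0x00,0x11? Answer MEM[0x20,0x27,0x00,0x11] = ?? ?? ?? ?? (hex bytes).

MEM[0x20,0x27,0x00,0x11] = 69 69 59 59

[0] 0x0d->0x23 len=5 : af ad 8b 50 69
[1] 0x0f->0x1e len=7 : 8b 50 69 7b 16 6d 59
[2] 0x15->0x11 len=2 : 59 97
[3] 0x11->0x00 len=2 : 59 97
query mem[0x20]=0x69, mem[0x27]=0x69, mem[0x00]=0x59, mem[0x11]=0x59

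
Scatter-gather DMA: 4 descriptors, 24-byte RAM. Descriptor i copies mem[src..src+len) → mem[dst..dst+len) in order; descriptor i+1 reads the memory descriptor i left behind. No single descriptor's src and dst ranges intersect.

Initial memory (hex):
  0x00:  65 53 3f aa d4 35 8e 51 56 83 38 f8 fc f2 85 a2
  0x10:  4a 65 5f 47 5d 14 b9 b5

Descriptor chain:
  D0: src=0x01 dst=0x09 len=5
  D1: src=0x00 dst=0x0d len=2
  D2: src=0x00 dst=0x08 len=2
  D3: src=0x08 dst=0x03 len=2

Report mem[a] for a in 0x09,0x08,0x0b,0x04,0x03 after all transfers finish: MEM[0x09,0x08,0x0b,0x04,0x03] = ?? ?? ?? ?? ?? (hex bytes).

MEM[0x09,0x08,0x0b,0x04,0x03] = 53 65 aa 53 65

D0: mem[0x09..0x0d] <- [53 3f aa d4 35]
D1: mem[0x0d..0x0e] <- [65 53]
D2: mem[0x08..0x09] <- [65 53]
D3: mem[0x03..0x04] <- [65 53]
query mem[0x09]=0x53, mem[0x08]=0x65, mem[0x0b]=0xaa, mem[0x04]=0x53, mem[0x03]=0x65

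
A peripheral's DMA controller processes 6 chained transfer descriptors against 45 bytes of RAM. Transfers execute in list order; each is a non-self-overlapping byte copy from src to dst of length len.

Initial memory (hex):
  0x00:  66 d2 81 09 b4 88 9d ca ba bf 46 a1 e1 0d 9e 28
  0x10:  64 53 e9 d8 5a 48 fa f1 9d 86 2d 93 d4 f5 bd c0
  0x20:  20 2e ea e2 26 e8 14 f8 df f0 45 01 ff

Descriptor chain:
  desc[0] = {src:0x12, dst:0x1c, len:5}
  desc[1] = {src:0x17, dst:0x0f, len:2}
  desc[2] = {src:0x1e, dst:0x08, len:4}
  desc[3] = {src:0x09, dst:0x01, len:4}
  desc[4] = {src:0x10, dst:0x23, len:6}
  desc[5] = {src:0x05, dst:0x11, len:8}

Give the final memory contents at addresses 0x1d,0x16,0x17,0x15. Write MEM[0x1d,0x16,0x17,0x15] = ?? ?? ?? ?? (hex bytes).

MEM[0x1d,0x16,0x17,0x15] = d8 fa 2e 48

[0] 0x12->0x1c len=5 : e9 d8 5a 48 fa
[1] 0x17->0x0f len=2 : f1 9d
[2] 0x1e->0x08 len=4 : 5a 48 fa 2e
[3] 0x09->0x01 len=4 : 48 fa 2e e1
[4] 0x10->0x23 len=6 : 9d 53 e9 d8 5a 48
[5] 0x05->0x11 len=8 : 88 9d ca 5a 48 fa 2e e1
query mem[0x1d]=0xd8, mem[0x16]=0xfa, mem[0x17]=0x2e, mem[0x15]=0x48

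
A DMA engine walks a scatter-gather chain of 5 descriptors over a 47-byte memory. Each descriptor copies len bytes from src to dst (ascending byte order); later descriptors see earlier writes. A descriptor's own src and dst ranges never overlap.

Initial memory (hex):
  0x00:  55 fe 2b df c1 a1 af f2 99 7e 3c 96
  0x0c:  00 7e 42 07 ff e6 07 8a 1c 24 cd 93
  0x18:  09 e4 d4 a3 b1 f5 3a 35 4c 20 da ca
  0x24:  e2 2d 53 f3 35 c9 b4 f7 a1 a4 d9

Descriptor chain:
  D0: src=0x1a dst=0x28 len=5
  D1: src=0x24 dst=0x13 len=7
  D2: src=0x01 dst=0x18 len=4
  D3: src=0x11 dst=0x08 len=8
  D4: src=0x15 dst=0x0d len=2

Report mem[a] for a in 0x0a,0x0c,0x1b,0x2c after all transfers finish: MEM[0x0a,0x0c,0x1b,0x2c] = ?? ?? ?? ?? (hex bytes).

D0: mem[0x28..0x2c] <- [d4 a3 b1 f5 3a]
D1: mem[0x13..0x19] <- [e2 2d 53 f3 d4 a3 b1]
D2: mem[0x18..0x1b] <- [fe 2b df c1]
D3: mem[0x08..0x0f] <- [e6 07 e2 2d 53 f3 d4 fe]
D4: mem[0x0d..0x0e] <- [53 f3]
query mem[0x0a]=0xe2, mem[0x0c]=0x53, mem[0x1b]=0xc1, mem[0x2c]=0x3a

MEM[0x0a,0x0c,0x1b,0x2c] = e2 53 c1 3a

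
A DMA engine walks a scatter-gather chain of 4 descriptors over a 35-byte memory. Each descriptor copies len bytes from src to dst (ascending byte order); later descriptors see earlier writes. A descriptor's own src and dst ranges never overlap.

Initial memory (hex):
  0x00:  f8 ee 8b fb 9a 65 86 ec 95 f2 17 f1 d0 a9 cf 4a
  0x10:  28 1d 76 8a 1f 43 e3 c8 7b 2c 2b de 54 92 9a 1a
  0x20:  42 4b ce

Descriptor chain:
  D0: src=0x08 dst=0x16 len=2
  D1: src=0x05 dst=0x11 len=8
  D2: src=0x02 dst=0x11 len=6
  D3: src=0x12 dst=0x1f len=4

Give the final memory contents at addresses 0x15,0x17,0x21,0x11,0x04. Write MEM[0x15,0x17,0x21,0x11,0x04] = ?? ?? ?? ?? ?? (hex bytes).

D0: mem[0x16..0x17] <- [95 f2]
D1: mem[0x11..0x18] <- [65 86 ec 95 f2 17 f1 d0]
D2: mem[0x11..0x16] <- [8b fb 9a 65 86 ec]
D3: mem[0x1f..0x22] <- [fb 9a 65 86]
query mem[0x15]=0x86, mem[0x17]=0xf1, mem[0x21]=0x65, mem[0x11]=0x8b, mem[0x04]=0x9a

MEM[0x15,0x17,0x21,0x11,0x04] = 86 f1 65 8b 9a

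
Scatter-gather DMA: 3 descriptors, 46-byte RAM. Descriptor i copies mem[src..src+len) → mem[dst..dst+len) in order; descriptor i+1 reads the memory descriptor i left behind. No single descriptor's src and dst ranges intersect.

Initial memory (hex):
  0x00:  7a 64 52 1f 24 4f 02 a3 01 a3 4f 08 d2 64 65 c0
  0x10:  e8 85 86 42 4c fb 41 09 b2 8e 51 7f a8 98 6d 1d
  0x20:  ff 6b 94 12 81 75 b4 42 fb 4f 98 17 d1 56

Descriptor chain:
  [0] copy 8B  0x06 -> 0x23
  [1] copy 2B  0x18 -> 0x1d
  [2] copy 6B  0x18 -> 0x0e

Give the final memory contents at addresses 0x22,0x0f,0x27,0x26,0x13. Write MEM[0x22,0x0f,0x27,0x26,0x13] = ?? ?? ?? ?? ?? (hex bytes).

MEM[0x22,0x0f,0x27,0x26,0x13] = 94 8e 4f a3 b2

#0 dst[0x23+8] := {0x02,0xa3,0x01,0xa3,0x4f,0x08,0xd2,0x64}
#1 dst[0x1d+2] := {0xb2,0x8e}
#2 dst[0x0e+6] := {0xb2,0x8e,0x51,0x7f,0xa8,0xb2}
query mem[0x22]=0x94, mem[0x0f]=0x8e, mem[0x27]=0x4f, mem[0x26]=0xa3, mem[0x13]=0xb2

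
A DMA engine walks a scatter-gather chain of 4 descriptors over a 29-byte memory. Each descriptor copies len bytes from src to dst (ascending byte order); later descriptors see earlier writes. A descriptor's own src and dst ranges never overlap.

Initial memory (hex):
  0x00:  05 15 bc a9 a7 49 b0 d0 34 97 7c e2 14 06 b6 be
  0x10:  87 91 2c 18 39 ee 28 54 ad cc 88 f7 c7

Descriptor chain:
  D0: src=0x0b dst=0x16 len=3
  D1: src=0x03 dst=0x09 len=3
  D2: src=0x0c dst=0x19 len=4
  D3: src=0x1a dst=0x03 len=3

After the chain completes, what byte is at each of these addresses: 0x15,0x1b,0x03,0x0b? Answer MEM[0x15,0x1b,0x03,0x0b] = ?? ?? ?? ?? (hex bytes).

D0: mem[0x16..0x18] <- [e2 14 06]
D1: mem[0x09..0x0b] <- [a9 a7 49]
D2: mem[0x19..0x1c] <- [14 06 b6 be]
D3: mem[0x03..0x05] <- [06 b6 be]
query mem[0x15]=0xee, mem[0x1b]=0xb6, mem[0x03]=0x06, mem[0x0b]=0x49

MEM[0x15,0x1b,0x03,0x0b] = ee b6 06 49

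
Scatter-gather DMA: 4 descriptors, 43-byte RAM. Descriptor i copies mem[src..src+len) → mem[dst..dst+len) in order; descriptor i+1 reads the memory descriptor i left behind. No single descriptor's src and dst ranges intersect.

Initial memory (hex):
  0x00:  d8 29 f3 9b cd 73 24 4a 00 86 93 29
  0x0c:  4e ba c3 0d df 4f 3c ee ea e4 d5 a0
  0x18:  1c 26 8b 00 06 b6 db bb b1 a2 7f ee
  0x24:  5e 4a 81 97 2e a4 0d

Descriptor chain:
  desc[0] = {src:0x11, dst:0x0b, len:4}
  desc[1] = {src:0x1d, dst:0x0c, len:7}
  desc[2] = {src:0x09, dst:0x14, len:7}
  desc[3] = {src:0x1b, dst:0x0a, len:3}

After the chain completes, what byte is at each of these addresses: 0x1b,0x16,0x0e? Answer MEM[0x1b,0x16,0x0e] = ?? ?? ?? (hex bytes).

#0 dst[0x0b+4] := {0x4f,0x3c,0xee,0xea}
#1 dst[0x0c+7] := {0xb6,0xdb,0xbb,0xb1,0xa2,0x7f,0xee}
#2 dst[0x14+7] := {0x86,0x93,0x4f,0xb6,0xdb,0xbb,0xb1}
#3 dst[0x0a+3] := {0x00,0x06,0xb6}
query mem[0x1b]=0x00, mem[0x16]=0x4f, mem[0x0e]=0xbb

MEM[0x1b,0x16,0x0e] = 00 4f bb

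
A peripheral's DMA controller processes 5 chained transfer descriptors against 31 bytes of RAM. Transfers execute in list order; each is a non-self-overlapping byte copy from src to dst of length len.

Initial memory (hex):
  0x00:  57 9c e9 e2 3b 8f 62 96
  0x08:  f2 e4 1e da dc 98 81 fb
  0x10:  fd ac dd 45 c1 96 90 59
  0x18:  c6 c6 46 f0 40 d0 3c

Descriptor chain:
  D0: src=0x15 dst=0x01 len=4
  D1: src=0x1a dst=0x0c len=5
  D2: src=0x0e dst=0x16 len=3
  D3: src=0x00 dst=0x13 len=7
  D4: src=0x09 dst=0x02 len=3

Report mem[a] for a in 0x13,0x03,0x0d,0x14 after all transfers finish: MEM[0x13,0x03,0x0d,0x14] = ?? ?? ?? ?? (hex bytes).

[0] 0x15->0x01 len=4 : 96 90 59 c6
[1] 0x1a->0x0c len=5 : 46 f0 40 d0 3c
[2] 0x0e->0x16 len=3 : 40 d0 3c
[3] 0x00->0x13 len=7 : 57 96 90 59 c6 8f 62
[4] 0x09->0x02 len=3 : e4 1e da
query mem[0x13]=0x57, mem[0x03]=0x1e, mem[0x0d]=0xf0, mem[0x14]=0x96

MEM[0x13,0x03,0x0d,0x14] = 57 1e f0 96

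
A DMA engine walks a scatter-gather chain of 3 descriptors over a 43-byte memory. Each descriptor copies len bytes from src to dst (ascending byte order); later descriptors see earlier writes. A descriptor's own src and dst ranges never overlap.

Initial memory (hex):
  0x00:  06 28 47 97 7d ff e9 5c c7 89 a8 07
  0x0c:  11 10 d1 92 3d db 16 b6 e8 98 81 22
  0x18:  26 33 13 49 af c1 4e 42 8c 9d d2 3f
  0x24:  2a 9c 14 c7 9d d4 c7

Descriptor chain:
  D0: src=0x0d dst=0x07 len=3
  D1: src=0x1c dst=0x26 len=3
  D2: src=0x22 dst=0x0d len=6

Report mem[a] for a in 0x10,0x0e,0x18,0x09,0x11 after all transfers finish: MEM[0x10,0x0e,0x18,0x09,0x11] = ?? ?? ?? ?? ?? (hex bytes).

  after D0: wrote 3B at 0x07 = 10d192
  after D1: wrote 3B at 0x26 = afc14e
  after D2: wrote 6B at 0x0d = d23f2a9cafc1
query mem[0x10]=0x9c, mem[0x0e]=0x3f, mem[0x18]=0x26, mem[0x09]=0x92, mem[0x11]=0xaf

MEM[0x10,0x0e,0x18,0x09,0x11] = 9c 3f 26 92 af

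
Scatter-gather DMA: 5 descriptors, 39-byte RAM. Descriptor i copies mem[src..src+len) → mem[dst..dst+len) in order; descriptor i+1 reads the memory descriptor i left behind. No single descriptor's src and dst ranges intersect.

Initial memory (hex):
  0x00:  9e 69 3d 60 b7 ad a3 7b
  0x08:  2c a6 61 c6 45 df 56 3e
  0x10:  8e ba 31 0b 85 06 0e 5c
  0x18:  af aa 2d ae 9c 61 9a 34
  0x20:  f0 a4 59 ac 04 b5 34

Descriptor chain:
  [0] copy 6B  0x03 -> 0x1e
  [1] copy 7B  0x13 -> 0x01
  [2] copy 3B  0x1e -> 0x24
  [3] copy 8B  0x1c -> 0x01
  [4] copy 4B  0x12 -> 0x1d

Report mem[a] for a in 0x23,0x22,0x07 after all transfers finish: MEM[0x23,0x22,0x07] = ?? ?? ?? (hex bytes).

MEM[0x23,0x22,0x07] = 2c 7b 7b

  after D0: wrote 6B at 0x1e = 60b7ada37b2c
  after D1: wrote 7B at 0x01 = 0b85060e5cafaa
  after D2: wrote 3B at 0x24 = 60b7ad
  after D3: wrote 8B at 0x01 = 9c6160b7ada37b2c
  after D4: wrote 4B at 0x1d = 310b8506
query mem[0x23]=0x2c, mem[0x22]=0x7b, mem[0x07]=0x7b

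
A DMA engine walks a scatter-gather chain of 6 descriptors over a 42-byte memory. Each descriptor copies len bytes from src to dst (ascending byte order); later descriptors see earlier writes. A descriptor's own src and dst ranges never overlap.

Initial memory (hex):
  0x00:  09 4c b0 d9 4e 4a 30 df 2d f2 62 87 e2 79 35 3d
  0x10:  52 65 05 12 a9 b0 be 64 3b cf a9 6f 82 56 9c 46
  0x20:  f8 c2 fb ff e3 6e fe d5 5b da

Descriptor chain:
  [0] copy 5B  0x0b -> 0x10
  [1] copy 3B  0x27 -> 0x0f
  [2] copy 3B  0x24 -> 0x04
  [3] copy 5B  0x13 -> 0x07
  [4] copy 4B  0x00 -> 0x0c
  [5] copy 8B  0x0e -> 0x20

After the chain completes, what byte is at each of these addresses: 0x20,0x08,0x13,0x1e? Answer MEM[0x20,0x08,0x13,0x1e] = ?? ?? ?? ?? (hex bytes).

MEM[0x20,0x08,0x13,0x1e] = b0 3d 35 9c

D0: mem[0x10..0x14] <- [87 e2 79 35 3d]
D1: mem[0x0f..0x11] <- [d5 5b da]
D2: mem[0x04..0x06] <- [e3 6e fe]
D3: mem[0x07..0x0b] <- [35 3d b0 be 64]
D4: mem[0x0c..0x0f] <- [09 4c b0 d9]
D5: mem[0x20..0x27] <- [b0 d9 5b da 79 35 3d b0]
query mem[0x20]=0xb0, mem[0x08]=0x3d, mem[0x13]=0x35, mem[0x1e]=0x9c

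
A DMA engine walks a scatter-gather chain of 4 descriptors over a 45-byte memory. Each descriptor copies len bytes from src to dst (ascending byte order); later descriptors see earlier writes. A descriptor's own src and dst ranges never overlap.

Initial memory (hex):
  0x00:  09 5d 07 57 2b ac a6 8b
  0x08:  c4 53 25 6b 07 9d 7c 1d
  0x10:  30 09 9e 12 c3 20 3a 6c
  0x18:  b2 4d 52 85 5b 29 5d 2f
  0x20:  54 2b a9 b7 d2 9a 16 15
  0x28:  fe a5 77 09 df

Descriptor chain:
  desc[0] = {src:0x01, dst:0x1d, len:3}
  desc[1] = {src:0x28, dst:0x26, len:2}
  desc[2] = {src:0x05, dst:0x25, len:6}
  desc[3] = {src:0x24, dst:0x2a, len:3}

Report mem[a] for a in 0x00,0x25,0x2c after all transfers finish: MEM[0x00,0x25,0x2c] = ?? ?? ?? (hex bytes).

MEM[0x00,0x25,0x2c] = 09 ac a6

#0 dst[0x1d+3] := {0x5d,0x07,0x57}
#1 dst[0x26+2] := {0xfe,0xa5}
#2 dst[0x25+6] := {0xac,0xa6,0x8b,0xc4,0x53,0x25}
#3 dst[0x2a+3] := {0xd2,0xac,0xa6}
query mem[0x00]=0x09, mem[0x25]=0xac, mem[0x2c]=0xa6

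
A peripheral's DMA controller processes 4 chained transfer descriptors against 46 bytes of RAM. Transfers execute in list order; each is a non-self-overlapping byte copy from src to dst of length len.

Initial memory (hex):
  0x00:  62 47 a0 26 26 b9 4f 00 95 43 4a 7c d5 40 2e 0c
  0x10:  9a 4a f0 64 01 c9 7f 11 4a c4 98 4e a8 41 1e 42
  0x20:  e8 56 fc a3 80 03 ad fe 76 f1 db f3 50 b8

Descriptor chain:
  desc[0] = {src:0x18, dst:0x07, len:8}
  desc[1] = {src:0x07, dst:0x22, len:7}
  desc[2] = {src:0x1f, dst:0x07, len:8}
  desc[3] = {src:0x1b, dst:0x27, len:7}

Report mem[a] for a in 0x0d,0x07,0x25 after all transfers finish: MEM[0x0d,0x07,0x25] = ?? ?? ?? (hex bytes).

MEM[0x0d,0x07,0x25] = 4e 42 4e

D0: mem[0x07..0x0e] <- [4a c4 98 4e a8 41 1e 42]
D1: mem[0x22..0x28] <- [4a c4 98 4e a8 41 1e]
D2: mem[0x07..0x0e] <- [42 e8 56 4a c4 98 4e a8]
D3: mem[0x27..0x2d] <- [4e a8 41 1e 42 e8 56]
query mem[0x0d]=0x4e, mem[0x07]=0x42, mem[0x25]=0x4e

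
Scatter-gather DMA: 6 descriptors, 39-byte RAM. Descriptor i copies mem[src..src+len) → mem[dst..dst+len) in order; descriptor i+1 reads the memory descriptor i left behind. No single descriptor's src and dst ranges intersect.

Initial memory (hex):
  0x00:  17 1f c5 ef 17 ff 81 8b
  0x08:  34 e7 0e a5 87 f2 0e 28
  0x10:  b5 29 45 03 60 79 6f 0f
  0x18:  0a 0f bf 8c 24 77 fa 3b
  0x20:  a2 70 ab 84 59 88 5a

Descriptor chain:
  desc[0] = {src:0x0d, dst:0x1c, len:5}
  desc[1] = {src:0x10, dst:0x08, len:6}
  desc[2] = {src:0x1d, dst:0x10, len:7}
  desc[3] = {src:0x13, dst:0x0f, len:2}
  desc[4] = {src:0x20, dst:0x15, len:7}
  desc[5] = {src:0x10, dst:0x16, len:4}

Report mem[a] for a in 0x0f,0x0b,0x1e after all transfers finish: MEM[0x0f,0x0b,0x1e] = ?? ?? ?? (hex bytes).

MEM[0x0f,0x0b,0x1e] = 29 03 28

  after D0: wrote 5B at 0x1c = f20e28b529
  after D1: wrote 6B at 0x08 = b52945036079
  after D2: wrote 7B at 0x10 = 0e28b52970ab84
  after D3: wrote 2B at 0x0f = 2970
  after D4: wrote 7B at 0x15 = 2970ab8459885a
  after D5: wrote 4B at 0x16 = 7028b529
query mem[0x0f]=0x29, mem[0x0b]=0x03, mem[0x1e]=0x28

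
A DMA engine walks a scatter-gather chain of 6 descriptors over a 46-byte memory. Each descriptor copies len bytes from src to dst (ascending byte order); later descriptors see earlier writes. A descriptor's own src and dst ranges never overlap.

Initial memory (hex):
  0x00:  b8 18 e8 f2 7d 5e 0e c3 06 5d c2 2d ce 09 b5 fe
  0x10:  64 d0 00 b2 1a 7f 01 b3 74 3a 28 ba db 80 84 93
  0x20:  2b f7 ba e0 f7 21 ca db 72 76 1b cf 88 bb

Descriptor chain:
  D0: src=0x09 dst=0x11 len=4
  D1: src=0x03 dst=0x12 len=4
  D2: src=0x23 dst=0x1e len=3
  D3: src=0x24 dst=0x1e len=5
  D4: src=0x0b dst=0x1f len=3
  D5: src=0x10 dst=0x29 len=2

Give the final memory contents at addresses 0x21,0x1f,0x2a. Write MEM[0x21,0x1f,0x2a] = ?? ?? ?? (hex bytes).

[0] 0x09->0x11 len=4 : 5d c2 2d ce
[1] 0x03->0x12 len=4 : f2 7d 5e 0e
[2] 0x23->0x1e len=3 : e0 f7 21
[3] 0x24->0x1e len=5 : f7 21 ca db 72
[4] 0x0b->0x1f len=3 : 2d ce 09
[5] 0x10->0x29 len=2 : 64 5d
query mem[0x21]=0x09, mem[0x1f]=0x2d, mem[0x2a]=0x5d

MEM[0x21,0x1f,0x2a] = 09 2d 5d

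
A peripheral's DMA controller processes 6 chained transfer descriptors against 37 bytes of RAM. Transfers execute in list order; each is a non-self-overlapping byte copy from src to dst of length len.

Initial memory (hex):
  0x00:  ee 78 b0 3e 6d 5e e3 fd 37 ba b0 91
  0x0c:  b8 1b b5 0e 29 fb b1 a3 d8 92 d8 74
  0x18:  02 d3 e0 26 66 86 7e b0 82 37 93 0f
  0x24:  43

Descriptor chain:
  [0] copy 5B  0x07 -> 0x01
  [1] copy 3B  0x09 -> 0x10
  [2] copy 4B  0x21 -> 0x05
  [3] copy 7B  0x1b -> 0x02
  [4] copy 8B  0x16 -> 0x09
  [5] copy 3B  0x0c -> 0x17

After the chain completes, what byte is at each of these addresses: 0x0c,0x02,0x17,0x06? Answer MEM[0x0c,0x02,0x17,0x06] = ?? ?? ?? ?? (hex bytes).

MEM[0x0c,0x02,0x17,0x06] = d3 26 d3 b0

D0: mem[0x01..0x05] <- [fd 37 ba b0 91]
D1: mem[0x10..0x12] <- [ba b0 91]
D2: mem[0x05..0x08] <- [37 93 0f 43]
D3: mem[0x02..0x08] <- [26 66 86 7e b0 82 37]
D4: mem[0x09..0x10] <- [d8 74 02 d3 e0 26 66 86]
D5: mem[0x17..0x19] <- [d3 e0 26]
query mem[0x0c]=0xd3, mem[0x02]=0x26, mem[0x17]=0xd3, mem[0x06]=0xb0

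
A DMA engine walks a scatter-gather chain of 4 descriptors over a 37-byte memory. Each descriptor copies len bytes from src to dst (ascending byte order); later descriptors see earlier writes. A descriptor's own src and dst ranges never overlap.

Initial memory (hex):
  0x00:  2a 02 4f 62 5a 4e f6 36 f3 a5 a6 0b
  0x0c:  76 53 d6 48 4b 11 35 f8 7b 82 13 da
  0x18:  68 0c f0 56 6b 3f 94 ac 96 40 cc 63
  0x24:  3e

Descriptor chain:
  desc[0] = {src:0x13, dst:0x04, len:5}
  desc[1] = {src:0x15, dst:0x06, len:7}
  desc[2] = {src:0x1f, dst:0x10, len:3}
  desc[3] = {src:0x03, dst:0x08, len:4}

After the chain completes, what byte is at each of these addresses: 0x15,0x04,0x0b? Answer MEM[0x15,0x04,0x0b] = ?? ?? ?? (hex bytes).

[0] 0x13->0x04 len=5 : f8 7b 82 13 da
[1] 0x15->0x06 len=7 : 82 13 da 68 0c f0 56
[2] 0x1f->0x10 len=3 : ac 96 40
[3] 0x03->0x08 len=4 : 62 f8 7b 82
query mem[0x15]=0x82, mem[0x04]=0xf8, mem[0x0b]=0x82

MEM[0x15,0x04,0x0b] = 82 f8 82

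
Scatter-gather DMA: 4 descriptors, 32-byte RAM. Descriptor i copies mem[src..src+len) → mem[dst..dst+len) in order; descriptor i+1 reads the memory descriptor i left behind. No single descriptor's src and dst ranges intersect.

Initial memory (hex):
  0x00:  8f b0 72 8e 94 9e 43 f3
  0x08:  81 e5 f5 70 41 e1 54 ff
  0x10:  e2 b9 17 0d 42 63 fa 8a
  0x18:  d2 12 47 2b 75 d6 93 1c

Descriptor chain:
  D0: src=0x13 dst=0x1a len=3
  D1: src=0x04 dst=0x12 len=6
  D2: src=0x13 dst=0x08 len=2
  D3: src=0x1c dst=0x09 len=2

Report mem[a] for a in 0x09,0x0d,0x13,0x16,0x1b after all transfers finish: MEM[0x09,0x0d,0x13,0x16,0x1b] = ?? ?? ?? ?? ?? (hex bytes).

MEM[0x09,0x0d,0x13,0x16,0x1b] = 63 e1 9e 81 42

[0] 0x13->0x1a len=3 : 0d 42 63
[1] 0x04->0x12 len=6 : 94 9e 43 f3 81 e5
[2] 0x13->0x08 len=2 : 9e 43
[3] 0x1c->0x09 len=2 : 63 d6
query mem[0x09]=0x63, mem[0x0d]=0xe1, mem[0x13]=0x9e, mem[0x16]=0x81, mem[0x1b]=0x42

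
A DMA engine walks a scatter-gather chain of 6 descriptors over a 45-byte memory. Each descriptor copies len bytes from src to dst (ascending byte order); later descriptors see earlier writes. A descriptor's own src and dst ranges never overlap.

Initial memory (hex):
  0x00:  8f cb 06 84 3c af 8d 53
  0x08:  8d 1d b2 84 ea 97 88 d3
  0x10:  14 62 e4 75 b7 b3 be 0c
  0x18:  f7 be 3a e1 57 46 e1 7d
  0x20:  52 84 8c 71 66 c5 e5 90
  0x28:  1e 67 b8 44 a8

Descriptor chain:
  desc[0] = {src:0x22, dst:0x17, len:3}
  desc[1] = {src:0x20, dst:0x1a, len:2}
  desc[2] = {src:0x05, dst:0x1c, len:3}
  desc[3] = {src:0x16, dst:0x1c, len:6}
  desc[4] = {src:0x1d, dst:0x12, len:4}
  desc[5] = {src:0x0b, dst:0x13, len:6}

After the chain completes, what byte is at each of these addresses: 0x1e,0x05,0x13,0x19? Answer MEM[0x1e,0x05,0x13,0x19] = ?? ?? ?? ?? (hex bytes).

MEM[0x1e,0x05,0x13,0x19] = 71 af 84 66

[0] 0x22->0x17 len=3 : 8c 71 66
[1] 0x20->0x1a len=2 : 52 84
[2] 0x05->0x1c len=3 : af 8d 53
[3] 0x16->0x1c len=6 : be 8c 71 66 52 84
[4] 0x1d->0x12 len=4 : 8c 71 66 52
[5] 0x0b->0x13 len=6 : 84 ea 97 88 d3 14
query mem[0x1e]=0x71, mem[0x05]=0xaf, mem[0x13]=0x84, mem[0x19]=0x66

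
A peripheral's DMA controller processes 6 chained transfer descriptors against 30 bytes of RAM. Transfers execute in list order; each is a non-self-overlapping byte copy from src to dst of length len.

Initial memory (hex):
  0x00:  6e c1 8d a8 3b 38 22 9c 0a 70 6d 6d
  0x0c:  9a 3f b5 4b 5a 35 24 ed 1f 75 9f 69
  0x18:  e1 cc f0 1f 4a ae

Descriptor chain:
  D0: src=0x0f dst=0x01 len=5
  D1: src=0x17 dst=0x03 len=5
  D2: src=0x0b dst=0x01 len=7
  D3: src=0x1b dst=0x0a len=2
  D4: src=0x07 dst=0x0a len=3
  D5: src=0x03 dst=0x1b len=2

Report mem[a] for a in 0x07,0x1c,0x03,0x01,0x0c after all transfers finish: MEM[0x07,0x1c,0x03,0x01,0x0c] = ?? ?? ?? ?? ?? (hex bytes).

MEM[0x07,0x1c,0x03,0x01,0x0c] = 35 b5 3f 6d 70

[0] 0x0f->0x01 len=5 : 4b 5a 35 24 ed
[1] 0x17->0x03 len=5 : 69 e1 cc f0 1f
[2] 0x0b->0x01 len=7 : 6d 9a 3f b5 4b 5a 35
[3] 0x1b->0x0a len=2 : 1f 4a
[4] 0x07->0x0a len=3 : 35 0a 70
[5] 0x03->0x1b len=2 : 3f b5
query mem[0x07]=0x35, mem[0x1c]=0xb5, mem[0x03]=0x3f, mem[0x01]=0x6d, mem[0x0c]=0x70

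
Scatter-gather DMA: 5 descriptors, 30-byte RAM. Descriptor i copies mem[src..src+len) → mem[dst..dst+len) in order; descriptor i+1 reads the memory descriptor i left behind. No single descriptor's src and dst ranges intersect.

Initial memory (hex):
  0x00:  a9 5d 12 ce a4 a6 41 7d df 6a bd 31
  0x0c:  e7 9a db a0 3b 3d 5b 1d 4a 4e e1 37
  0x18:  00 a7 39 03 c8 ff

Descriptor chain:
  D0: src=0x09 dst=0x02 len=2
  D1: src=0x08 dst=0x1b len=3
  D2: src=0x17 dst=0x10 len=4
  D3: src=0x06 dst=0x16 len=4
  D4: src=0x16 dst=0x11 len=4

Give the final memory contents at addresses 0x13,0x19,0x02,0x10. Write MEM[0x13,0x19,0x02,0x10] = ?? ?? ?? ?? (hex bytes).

MEM[0x13,0x19,0x02,0x10] = df 6a 6a 37

#0 dst[0x02+2] := {0x6a,0xbd}
#1 dst[0x1b+3] := {0xdf,0x6a,0xbd}
#2 dst[0x10+4] := {0x37,0x00,0xa7,0x39}
#3 dst[0x16+4] := {0x41,0x7d,0xdf,0x6a}
#4 dst[0x11+4] := {0x41,0x7d,0xdf,0x6a}
query mem[0x13]=0xdf, mem[0x19]=0x6a, mem[0x02]=0x6a, mem[0x10]=0x37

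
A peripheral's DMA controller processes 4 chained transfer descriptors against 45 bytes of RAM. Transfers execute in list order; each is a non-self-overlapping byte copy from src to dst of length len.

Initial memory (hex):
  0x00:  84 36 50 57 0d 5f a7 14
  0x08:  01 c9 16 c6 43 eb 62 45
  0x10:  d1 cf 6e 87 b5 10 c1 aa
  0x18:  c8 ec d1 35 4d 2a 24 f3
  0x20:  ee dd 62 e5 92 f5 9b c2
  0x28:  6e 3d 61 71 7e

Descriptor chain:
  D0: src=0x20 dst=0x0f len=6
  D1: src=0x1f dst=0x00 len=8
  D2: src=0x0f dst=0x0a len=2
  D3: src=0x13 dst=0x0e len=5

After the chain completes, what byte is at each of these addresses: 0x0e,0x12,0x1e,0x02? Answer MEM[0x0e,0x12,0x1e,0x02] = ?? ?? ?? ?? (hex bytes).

MEM[0x0e,0x12,0x1e,0x02] = 92 aa 24 dd

D0: mem[0x0f..0x14] <- [ee dd 62 e5 92 f5]
D1: mem[0x00..0x07] <- [f3 ee dd 62 e5 92 f5 9b]
D2: mem[0x0a..0x0b] <- [ee dd]
D3: mem[0x0e..0x12] <- [92 f5 10 c1 aa]
query mem[0x0e]=0x92, mem[0x12]=0xaa, mem[0x1e]=0x24, mem[0x02]=0xdd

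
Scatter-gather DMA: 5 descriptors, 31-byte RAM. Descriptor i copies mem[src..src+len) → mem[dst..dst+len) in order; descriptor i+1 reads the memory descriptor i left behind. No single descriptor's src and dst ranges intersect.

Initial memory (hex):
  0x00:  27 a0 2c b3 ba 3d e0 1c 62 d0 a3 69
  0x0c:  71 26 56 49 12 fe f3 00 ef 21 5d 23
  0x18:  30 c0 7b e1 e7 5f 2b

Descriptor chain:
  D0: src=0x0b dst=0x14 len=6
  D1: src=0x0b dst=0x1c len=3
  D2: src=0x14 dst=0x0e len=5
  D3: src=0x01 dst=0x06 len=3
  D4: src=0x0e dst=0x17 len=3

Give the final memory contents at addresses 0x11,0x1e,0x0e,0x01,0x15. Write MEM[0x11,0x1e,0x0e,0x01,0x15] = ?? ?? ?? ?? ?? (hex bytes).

#0 dst[0x14+6] := {0x69,0x71,0x26,0x56,0x49,0x12}
#1 dst[0x1c+3] := {0x69,0x71,0x26}
#2 dst[0x0e+5] := {0x69,0x71,0x26,0x56,0x49}
#3 dst[0x06+3] := {0xa0,0x2c,0xb3}
#4 dst[0x17+3] := {0x69,0x71,0x26}
query mem[0x11]=0x56, mem[0x1e]=0x26, mem[0x0e]=0x69, mem[0x01]=0xa0, mem[0x15]=0x71

MEM[0x11,0x1e,0x0e,0x01,0x15] = 56 26 69 a0 71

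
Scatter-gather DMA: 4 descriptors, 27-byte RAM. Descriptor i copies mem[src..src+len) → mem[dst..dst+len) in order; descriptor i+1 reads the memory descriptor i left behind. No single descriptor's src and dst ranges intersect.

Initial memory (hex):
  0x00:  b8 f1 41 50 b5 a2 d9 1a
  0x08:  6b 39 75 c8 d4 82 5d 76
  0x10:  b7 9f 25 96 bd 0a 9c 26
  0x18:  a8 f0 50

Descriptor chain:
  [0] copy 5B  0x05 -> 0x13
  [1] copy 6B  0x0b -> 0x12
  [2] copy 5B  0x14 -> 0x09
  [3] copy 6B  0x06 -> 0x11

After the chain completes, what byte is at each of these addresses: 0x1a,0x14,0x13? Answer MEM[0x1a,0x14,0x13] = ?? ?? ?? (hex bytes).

[0] 0x05->0x13 len=5 : a2 d9 1a 6b 39
[1] 0x0b->0x12 len=6 : c8 d4 82 5d 76 b7
[2] 0x14->0x09 len=5 : 82 5d 76 b7 a8
[3] 0x06->0x11 len=6 : d9 1a 6b 82 5d 76
query mem[0x1a]=0x50, mem[0x14]=0x82, mem[0x13]=0x6b

MEM[0x1a,0x14,0x13] = 50 82 6b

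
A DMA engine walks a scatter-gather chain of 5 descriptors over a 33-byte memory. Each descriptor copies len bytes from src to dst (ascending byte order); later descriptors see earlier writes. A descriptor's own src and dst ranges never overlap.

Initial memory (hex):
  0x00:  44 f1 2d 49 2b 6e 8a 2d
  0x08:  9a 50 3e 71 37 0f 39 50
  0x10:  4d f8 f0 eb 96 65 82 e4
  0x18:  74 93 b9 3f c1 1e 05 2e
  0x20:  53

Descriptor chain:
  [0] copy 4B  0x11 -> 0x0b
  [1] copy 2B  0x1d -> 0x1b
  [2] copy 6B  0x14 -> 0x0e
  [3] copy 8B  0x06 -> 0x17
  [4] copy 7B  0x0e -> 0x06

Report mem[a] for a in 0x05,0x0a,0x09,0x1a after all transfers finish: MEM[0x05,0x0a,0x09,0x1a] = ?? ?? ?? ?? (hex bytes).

MEM[0x05,0x0a,0x09,0x1a] = 6e 74 e4 50

  after D0: wrote 4B at 0x0b = f8f0eb96
  after D1: wrote 2B at 0x1b = 1e05
  after D2: wrote 6B at 0x0e = 966582e47493
  after D3: wrote 8B at 0x17 = 8a2d9a503ef8f0eb
  after D4: wrote 7B at 0x06 = 966582e4749396
query mem[0x05]=0x6e, mem[0x0a]=0x74, mem[0x09]=0xe4, mem[0x1a]=0x50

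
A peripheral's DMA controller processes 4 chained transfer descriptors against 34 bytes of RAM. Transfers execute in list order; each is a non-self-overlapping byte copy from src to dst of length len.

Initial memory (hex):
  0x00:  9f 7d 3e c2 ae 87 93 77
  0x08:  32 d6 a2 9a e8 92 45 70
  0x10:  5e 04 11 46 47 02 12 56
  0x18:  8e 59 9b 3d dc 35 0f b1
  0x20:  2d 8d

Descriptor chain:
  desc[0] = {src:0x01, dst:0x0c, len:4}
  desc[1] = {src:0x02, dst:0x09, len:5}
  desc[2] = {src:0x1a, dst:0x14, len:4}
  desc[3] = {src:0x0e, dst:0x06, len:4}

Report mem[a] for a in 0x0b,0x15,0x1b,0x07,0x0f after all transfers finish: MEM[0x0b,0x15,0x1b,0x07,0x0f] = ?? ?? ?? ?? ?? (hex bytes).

MEM[0x0b,0x15,0x1b,0x07,0x0f] = ae 3d 3d ae ae

#0 dst[0x0c+4] := {0x7d,0x3e,0xc2,0xae}
#1 dst[0x09+5] := {0x3e,0xc2,0xae,0x87,0x93}
#2 dst[0x14+4] := {0x9b,0x3d,0xdc,0x35}
#3 dst[0x06+4] := {0xc2,0xae,0x5e,0x04}
query mem[0x0b]=0xae, mem[0x15]=0x3d, mem[0x1b]=0x3d, mem[0x07]=0xae, mem[0x0f]=0xae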